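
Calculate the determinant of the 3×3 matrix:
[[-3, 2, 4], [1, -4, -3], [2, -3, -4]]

Expansion along first row:
det = -3·det([[-4,-3],[-3,-4]]) - 2·det([[1,-3],[2,-4]]) + 4·det([[1,-4],[2,-3]])
    = -3·(-4·-4 - -3·-3) - 2·(1·-4 - -3·2) + 4·(1·-3 - -4·2)
    = -3·7 - 2·2 + 4·5
    = -21 + -4 + 20 = -5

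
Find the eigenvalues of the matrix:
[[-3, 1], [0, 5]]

Characteristic equation: det(A - λI) = 0
λ² - (trace)λ + (det) = 0
trace = -3 + 5 = 2, det = (-3)(5) - (1)(0) = -15
λ² - (2)λ + (-15) = 0
λ = (2 ± √((2)² - 4·(-15))) / 2 = (2 ± √64) / 2
Solving: λ = -3, 5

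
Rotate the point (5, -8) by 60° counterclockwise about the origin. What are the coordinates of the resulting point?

Rotation matrix for 60°: [[cos 60°, -sin 60°], [sin 60°, cos 60°]] ≈ [[0.500000, -0.866025], [0.866025, 0.500000]]
[[0.500000, -0.866025], [0.866025, 0.500000]] × [5, -8]ᵀ ≈ [9.4282, 0.3301]ᵀ
Result: (9.4282, 0.3301)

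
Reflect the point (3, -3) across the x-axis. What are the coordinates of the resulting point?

Reflection across x-axis: (3, -3) → (3, 3)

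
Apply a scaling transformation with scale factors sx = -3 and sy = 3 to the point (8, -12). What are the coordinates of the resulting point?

Scaling matrix:
[[-3, 0], [0, 3]]
Result: (8 × -3, -12 × 3) = (-24, -36)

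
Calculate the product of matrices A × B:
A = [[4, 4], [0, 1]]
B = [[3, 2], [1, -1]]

Matrix multiplication:
C[0][0] = 4×3 + 4×1 = 16
C[0][1] = 4×2 + 4×-1 = 4
C[1][0] = 0×3 + 1×1 = 1
C[1][1] = 0×2 + 1×-1 = -1
Result: [[16, 4], [1, -1]]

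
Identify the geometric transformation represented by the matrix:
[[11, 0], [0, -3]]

This matrix represents: non-uniform scaling by sx = 11, sy = -3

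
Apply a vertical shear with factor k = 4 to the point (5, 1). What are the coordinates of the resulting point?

Shear matrix for vertical shear with factor k = 4:
[[1, 0], [4, 1]]
Result: (5, 1) → (5, 21)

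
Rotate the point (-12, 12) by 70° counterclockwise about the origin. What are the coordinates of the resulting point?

Rotation matrix for 70°: [[cos 70°, -sin 70°], [sin 70°, cos 70°]] ≈ [[0.342020, -0.939693], [0.939693, 0.342020]]
[[0.342020, -0.939693], [0.939693, 0.342020]] × [-12, 12]ᵀ ≈ [-15.3806, -7.1721]ᵀ
Result: (-15.3806, -7.1721)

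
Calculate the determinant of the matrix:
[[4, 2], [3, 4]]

For a 2×2 matrix [[a, b], [c, d]], det = ad - bc
det = (4)(4) - (2)(3) = 16 - 6 = 10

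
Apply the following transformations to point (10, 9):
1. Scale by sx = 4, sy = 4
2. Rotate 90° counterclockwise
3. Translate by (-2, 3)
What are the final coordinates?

Step 1: Scale → (40, 36)
Step 2: Rotate 90° → (-36, 40)
Step 3: Translate → (-38, 43)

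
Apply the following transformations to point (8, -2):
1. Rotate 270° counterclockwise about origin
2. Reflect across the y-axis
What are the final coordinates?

Step 1: Rotate 270° → (-2, -8)
Step 2: Reflect across y-axis → (2, -8)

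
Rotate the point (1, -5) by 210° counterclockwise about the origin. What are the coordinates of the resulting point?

Rotation matrix for 210°: [[cos 210°, -sin 210°], [sin 210°, cos 210°]] ≈ [[-0.866025, 0.500000], [-0.500000, -0.866025]]
[[-0.866025, 0.500000], [-0.500000, -0.866025]] × [1, -5]ᵀ ≈ [-3.3660, 3.8301]ᵀ
Result: (-3.3660, 3.8301)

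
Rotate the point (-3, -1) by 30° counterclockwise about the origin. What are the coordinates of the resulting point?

Rotation matrix for 30°: [[cos 30°, -sin 30°], [sin 30°, cos 30°]] ≈ [[0.866025, -0.500000], [0.500000, 0.866025]]
[[0.866025, -0.500000], [0.500000, 0.866025]] × [-3, -1]ᵀ ≈ [-2.0981, -2.3660]ᵀ
Result: (-2.0981, -2.3660)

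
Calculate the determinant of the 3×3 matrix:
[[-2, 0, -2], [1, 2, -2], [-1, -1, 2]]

Expansion along first row:
det = -2·det([[2,-2],[-1,2]]) - 0·det([[1,-2],[-1,2]]) + -2·det([[1,2],[-1,-1]])
    = -2·(2·2 - -2·-1) - 0·(1·2 - -2·-1) + -2·(1·-1 - 2·-1)
    = -2·2 - 0·0 + -2·1
    = -4 + 0 + -2 = -6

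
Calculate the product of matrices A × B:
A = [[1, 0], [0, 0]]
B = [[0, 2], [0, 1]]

Matrix multiplication:
C[0][0] = 1×0 + 0×0 = 0
C[0][1] = 1×2 + 0×1 = 2
C[1][0] = 0×0 + 0×0 = 0
C[1][1] = 0×2 + 0×1 = 0
Result: [[0, 2], [0, 0]]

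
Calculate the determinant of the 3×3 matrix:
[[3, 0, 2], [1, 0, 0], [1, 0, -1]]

Expansion along first row:
det = 3·det([[0,0],[0,-1]]) - 0·det([[1,0],[1,-1]]) + 2·det([[1,0],[1,0]])
    = 3·(0·-1 - 0·0) - 0·(1·-1 - 0·1) + 2·(1·0 - 0·1)
    = 3·0 - 0·-1 + 2·0
    = 0 + 0 + 0 = 0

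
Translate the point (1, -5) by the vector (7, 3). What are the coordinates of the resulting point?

Translation by (7, 3) (homogeneous matrix [[1, 0, 7], [0, 1, 3], [0, 0, 1]]):
x' = 1 + 7 = 8
y' = -5 + 3 = -2
Result: (8, -2)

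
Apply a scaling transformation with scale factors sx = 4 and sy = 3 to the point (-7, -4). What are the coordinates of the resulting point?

Scaling matrix:
[[4, 0], [0, 3]]
Result: (-7 × 4, -4 × 3) = (-28, -12)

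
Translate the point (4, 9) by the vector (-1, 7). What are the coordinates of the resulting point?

Translation by (-1, 7) (homogeneous matrix [[1, 0, -1], [0, 1, 7], [0, 0, 1]]):
x' = 4 + -1 = 3
y' = 9 + 7 = 16
Result: (3, 16)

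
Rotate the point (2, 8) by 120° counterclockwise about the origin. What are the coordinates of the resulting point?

Rotation matrix for 120°: [[cos 120°, -sin 120°], [sin 120°, cos 120°]] ≈ [[-0.500000, -0.866025], [0.866025, -0.500000]]
[[-0.500000, -0.866025], [0.866025, -0.500000]] × [2, 8]ᵀ ≈ [-7.9282, -2.2679]ᵀ
Result: (-7.9282, -2.2679)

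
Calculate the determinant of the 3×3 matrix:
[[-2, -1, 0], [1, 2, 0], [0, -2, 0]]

Expansion along first row:
det = -2·det([[2,0],[-2,0]]) - -1·det([[1,0],[0,0]]) + 0·det([[1,2],[0,-2]])
    = -2·(2·0 - 0·-2) - -1·(1·0 - 0·0) + 0·(1·-2 - 2·0)
    = -2·0 - -1·0 + 0·-2
    = 0 + 0 + 0 = 0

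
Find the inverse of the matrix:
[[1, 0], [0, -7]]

For [[a,b],[c,d]], inverse = (1/det)·[[d,-b],[-c,a]]
det = (1)(-7) - (0)(0) = -7 - 0 = -7
Inverse = (1/-7)·[[-7, 0], [0, 1]]
= [[1, 0], [0, -1/7]]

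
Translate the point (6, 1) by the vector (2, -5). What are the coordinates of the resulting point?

Translation by (2, -5) (homogeneous matrix [[1, 0, 2], [0, 1, -5], [0, 0, 1]]):
x' = 6 + 2 = 8
y' = 1 + -5 = -4
Result: (8, -4)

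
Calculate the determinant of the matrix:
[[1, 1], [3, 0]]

For a 2×2 matrix [[a, b], [c, d]], det = ad - bc
det = (1)(0) - (1)(3) = 0 - 3 = -3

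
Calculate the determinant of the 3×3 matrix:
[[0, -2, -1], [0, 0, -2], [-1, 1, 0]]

Expansion along first row:
det = 0·det([[0,-2],[1,0]]) - -2·det([[0,-2],[-1,0]]) + -1·det([[0,0],[-1,1]])
    = 0·(0·0 - -2·1) - -2·(0·0 - -2·-1) + -1·(0·1 - 0·-1)
    = 0·2 - -2·-2 + -1·0
    = 0 + -4 + 0 = -4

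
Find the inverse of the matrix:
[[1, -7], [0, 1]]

For [[a,b],[c,d]], inverse = (1/det)·[[d,-b],[-c,a]]
det = (1)(1) - (-7)(0) = 1 - 0 = 1
Inverse = [[1, 7], [0, 1]]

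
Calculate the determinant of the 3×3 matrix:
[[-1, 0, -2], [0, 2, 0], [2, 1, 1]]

Expansion along first row:
det = -1·det([[2,0],[1,1]]) - 0·det([[0,0],[2,1]]) + -2·det([[0,2],[2,1]])
    = -1·(2·1 - 0·1) - 0·(0·1 - 0·2) + -2·(0·1 - 2·2)
    = -1·2 - 0·0 + -2·-4
    = -2 + 0 + 8 = 6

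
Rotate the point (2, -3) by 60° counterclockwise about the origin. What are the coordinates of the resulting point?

Rotation matrix for 60°: [[cos 60°, -sin 60°], [sin 60°, cos 60°]] ≈ [[0.500000, -0.866025], [0.866025, 0.500000]]
[[0.500000, -0.866025], [0.866025, 0.500000]] × [2, -3]ᵀ ≈ [3.5981, 0.2321]ᵀ
Result: (3.5981, 0.2321)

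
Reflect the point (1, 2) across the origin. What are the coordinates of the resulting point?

Reflection across origin: (1, 2) → (-1, -2)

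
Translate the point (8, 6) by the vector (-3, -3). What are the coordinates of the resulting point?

Translation by (-3, -3) (homogeneous matrix [[1, 0, -3], [0, 1, -3], [0, 0, 1]]):
x' = 8 + -3 = 5
y' = 6 + -3 = 3
Result: (5, 3)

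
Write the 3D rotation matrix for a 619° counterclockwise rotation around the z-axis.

Rotation matrix for counterclockwise 619° around z-axis:
cos(619°) = -0.1908, sin(619°) = -0.9816
Result: [[-0.1908, 0.9816, 0], [-0.9816, -0.1908, 0], [0, 0, 1]]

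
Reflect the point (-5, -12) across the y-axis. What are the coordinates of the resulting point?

Reflection across y-axis: (-5, -12) → (5, -12)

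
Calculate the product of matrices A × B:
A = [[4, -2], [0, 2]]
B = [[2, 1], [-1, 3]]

Matrix multiplication:
C[0][0] = 4×2 + -2×-1 = 10
C[0][1] = 4×1 + -2×3 = -2
C[1][0] = 0×2 + 2×-1 = -2
C[1][1] = 0×1 + 2×3 = 6
Result: [[10, -2], [-2, 6]]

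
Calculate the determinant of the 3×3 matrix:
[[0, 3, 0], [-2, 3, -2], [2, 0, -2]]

Expansion along first row:
det = 0·det([[3,-2],[0,-2]]) - 3·det([[-2,-2],[2,-2]]) + 0·det([[-2,3],[2,0]])
    = 0·(3·-2 - -2·0) - 3·(-2·-2 - -2·2) + 0·(-2·0 - 3·2)
    = 0·-6 - 3·8 + 0·-6
    = 0 + -24 + 0 = -24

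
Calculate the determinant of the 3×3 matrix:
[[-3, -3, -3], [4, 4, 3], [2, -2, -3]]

Expansion along first row:
det = -3·det([[4,3],[-2,-3]]) - -3·det([[4,3],[2,-3]]) + -3·det([[4,4],[2,-2]])
    = -3·(4·-3 - 3·-2) - -3·(4·-3 - 3·2) + -3·(4·-2 - 4·2)
    = -3·-6 - -3·-18 + -3·-16
    = 18 + -54 + 48 = 12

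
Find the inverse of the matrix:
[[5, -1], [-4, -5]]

For [[a,b],[c,d]], inverse = (1/det)·[[d,-b],[-c,a]]
det = (5)(-5) - (-1)(-4) = -25 - 4 = -29
Inverse = (1/-29)·[[-5, 1], [4, 5]]
= [[5/29, -1/29], [-4/29, -5/29]]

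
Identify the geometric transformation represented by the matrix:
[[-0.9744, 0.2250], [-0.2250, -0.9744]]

This matrix represents: rotation by 193° counterclockwise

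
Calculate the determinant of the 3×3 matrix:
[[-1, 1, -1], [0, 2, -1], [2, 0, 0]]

Expansion along first row:
det = -1·det([[2,-1],[0,0]]) - 1·det([[0,-1],[2,0]]) + -1·det([[0,2],[2,0]])
    = -1·(2·0 - -1·0) - 1·(0·0 - -1·2) + -1·(0·0 - 2·2)
    = -1·0 - 1·2 + -1·-4
    = 0 + -2 + 4 = 2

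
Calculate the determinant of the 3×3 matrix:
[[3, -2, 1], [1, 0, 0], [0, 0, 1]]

Expansion along first row:
det = 3·det([[0,0],[0,1]]) - -2·det([[1,0],[0,1]]) + 1·det([[1,0],[0,0]])
    = 3·(0·1 - 0·0) - -2·(1·1 - 0·0) + 1·(1·0 - 0·0)
    = 3·0 - -2·1 + 1·0
    = 0 + 2 + 0 = 2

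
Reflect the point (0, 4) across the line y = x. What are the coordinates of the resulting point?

Reflection across line y = x: (0, 4) → (4, 0)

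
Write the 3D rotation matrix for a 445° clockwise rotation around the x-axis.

Rotation matrix for clockwise 445° around x-axis:
A clockwise rotation by 445° is a counterclockwise rotation by -445°.
cos(-445°) = 0.0872, sin(-445°) = -0.9962
Result: [[1, 0, 0], [0, 0.0872, 0.9962], [0, -0.9962, 0.0872]]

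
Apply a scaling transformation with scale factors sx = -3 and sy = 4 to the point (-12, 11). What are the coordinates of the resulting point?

Scaling matrix:
[[-3, 0], [0, 4]]
Result: (-12 × -3, 11 × 4) = (36, 44)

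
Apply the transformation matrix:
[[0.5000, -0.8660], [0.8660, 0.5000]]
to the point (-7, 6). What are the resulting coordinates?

Matrix multiplication:
[[0.5000, -0.8660], [0.8660, 0.5000]] × [-7, 6]ᵀ
= [(0.5000)(-7) + (-0.8660)(6), (0.8660)(-7) + (0.5000)(6)]ᵀ
= [-8.6960, -3.0620]ᵀ
Result: (-8.6960, -3.0620)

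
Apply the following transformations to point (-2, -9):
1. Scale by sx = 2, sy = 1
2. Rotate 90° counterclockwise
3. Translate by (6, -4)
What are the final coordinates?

Step 1: Scale → (-4, -9)
Step 2: Rotate 90° → (9, -4)
Step 3: Translate → (15, -8)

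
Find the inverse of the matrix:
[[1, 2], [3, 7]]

For [[a,b],[c,d]], inverse = (1/det)·[[d,-b],[-c,a]]
det = (1)(7) - (2)(3) = 7 - 6 = 1
Inverse = [[7, -2], [-3, 1]]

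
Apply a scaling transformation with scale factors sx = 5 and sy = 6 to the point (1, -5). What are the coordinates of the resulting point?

Scaling matrix:
[[5, 0], [0, 6]]
Result: (1 × 5, -5 × 6) = (5, -30)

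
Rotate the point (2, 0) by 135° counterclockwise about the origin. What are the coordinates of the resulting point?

Rotation matrix for 135°: [[cos 135°, -sin 135°], [sin 135°, cos 135°]] ≈ [[-0.707107, -0.707107], [0.707107, -0.707107]]
[[-0.707107, -0.707107], [0.707107, -0.707107]] × [2, 0]ᵀ ≈ [-1.4142, 1.4142]ᵀ
Result: (-1.4142, 1.4142)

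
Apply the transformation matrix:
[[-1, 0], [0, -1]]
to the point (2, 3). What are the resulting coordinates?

Matrix multiplication:
[[-1, 0], [0, -1]] × [2, 3]ᵀ
= [(-1)(2) + (0)(3), (0)(2) + (-1)(3)]ᵀ
= [-2, -3]ᵀ
Result: (-2, -3)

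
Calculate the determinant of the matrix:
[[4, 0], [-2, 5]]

For a 2×2 matrix [[a, b], [c, d]], det = ad - bc
det = (4)(5) - (0)(-2) = 20 - 0 = 20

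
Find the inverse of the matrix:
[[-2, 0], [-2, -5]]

For [[a,b],[c,d]], inverse = (1/det)·[[d,-b],[-c,a]]
det = (-2)(-5) - (0)(-2) = 10 - 0 = 10
Inverse = (1/10)·[[-5, 0], [2, -2]]
= [[-1/2, 0], [1/5, -1/5]]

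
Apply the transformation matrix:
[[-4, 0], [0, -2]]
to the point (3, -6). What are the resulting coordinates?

Matrix multiplication:
[[-4, 0], [0, -2]] × [3, -6]ᵀ
= [(-4)(3) + (0)(-6), (0)(3) + (-2)(-6)]ᵀ
= [-12, 12]ᵀ
Result: (-12, 12)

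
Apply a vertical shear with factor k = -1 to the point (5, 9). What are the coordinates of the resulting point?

Shear matrix for vertical shear with factor k = -1:
[[1, 0], [-1, 1]]
Result: (5, 9) → (5, 4)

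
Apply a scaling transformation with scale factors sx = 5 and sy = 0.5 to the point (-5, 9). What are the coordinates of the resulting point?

Scaling matrix:
[[5, 0], [0, 0.50]]
Result: (-5 × 5, 9 × 0.5) = (-25, 4.5)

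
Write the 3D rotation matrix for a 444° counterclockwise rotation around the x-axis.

Rotation matrix for counterclockwise 444° around x-axis:
cos(444°) = 0.1045, sin(444°) = 0.9945
Result: [[1, 0, 0], [0, 0.1045, -0.9945], [0, 0.9945, 0.1045]]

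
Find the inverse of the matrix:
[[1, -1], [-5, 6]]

For [[a,b],[c,d]], inverse = (1/det)·[[d,-b],[-c,a]]
det = (1)(6) - (-1)(-5) = 6 - 5 = 1
Inverse = [[6, 1], [5, 1]]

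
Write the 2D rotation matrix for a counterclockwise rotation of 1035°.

Rotation matrix formula: [[cos θ, -sin θ], [sin θ, cos θ]]
For θ = 1035°:
cos(1035°) = √2/2
sin(1035°) = -√2/2
Result: [[√2/2, √2/2], [-√2/2, √2/2]]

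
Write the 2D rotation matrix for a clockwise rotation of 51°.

Rotation matrix formula: [[cos θ, -sin θ], [sin θ, cos θ]]
A clockwise rotation by 51° is equivalent to a counterclockwise rotation by -51°.
For θ = -51°:
cos(-51°) = 0.6293
sin(-51°) = -0.7771
Result: [[0.6293, 0.7771], [-0.7771, 0.6293]]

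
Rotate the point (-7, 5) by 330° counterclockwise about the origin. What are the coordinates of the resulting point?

Rotation matrix for 330°: [[cos 330°, -sin 330°], [sin 330°, cos 330°]] ≈ [[0.866025, 0.500000], [-0.500000, 0.866025]]
[[0.866025, 0.500000], [-0.500000, 0.866025]] × [-7, 5]ᵀ ≈ [-3.5622, 7.8301]ᵀ
Result: (-3.5622, 7.8301)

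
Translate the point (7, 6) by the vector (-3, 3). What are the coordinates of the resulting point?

Translation by (-3, 3) (homogeneous matrix [[1, 0, -3], [0, 1, 3], [0, 0, 1]]):
x' = 7 + -3 = 4
y' = 6 + 3 = 9
Result: (4, 9)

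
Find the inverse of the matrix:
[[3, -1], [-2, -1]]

For [[a,b],[c,d]], inverse = (1/det)·[[d,-b],[-c,a]]
det = (3)(-1) - (-1)(-2) = -3 - 2 = -5
Inverse = (1/-5)·[[-1, 1], [2, 3]]
= [[1/5, -1/5], [-2/5, -3/5]]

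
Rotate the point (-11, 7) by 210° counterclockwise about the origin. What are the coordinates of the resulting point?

Rotation matrix for 210°: [[cos 210°, -sin 210°], [sin 210°, cos 210°]] ≈ [[-0.866025, 0.500000], [-0.500000, -0.866025]]
[[-0.866025, 0.500000], [-0.500000, -0.866025]] × [-11, 7]ᵀ ≈ [13.0263, -0.5622]ᵀ
Result: (13.0263, -0.5622)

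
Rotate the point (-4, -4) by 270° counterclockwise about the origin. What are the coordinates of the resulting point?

Rotation matrix for 270°: [[cos 270°, -sin 270°], [sin 270°, cos 270°]] = [[0, 1], [-1, 0]]
[[0, 1], [-1, 0]] × [-4, -4]ᵀ = [-4, 4]ᵀ
Result: (-4, 4)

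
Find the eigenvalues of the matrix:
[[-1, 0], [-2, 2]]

Characteristic equation: det(A - λI) = 0
λ² - (trace)λ + (det) = 0
trace = -1 + 2 = 1, det = (-1)(2) - (0)(-2) = -2
λ² - (1)λ + (-2) = 0
λ = (1 ± √((1)² - 4·(-2))) / 2 = (1 ± √9) / 2
Solving: λ = -1, 2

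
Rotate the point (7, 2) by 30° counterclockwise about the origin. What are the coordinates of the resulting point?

Rotation matrix for 30°: [[cos 30°, -sin 30°], [sin 30°, cos 30°]] ≈ [[0.866025, -0.500000], [0.500000, 0.866025]]
[[0.866025, -0.500000], [0.500000, 0.866025]] × [7, 2]ᵀ ≈ [5.0622, 5.2321]ᵀ
Result: (5.0622, 5.2321)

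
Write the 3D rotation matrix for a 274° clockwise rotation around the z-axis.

Rotation matrix for clockwise 274° around z-axis:
A clockwise rotation by 274° is a counterclockwise rotation by -274°.
cos(-274°) = 0.0698, sin(-274°) = 0.9976
Result: [[0.0698, -0.9976, 0], [0.9976, 0.0698, 0], [0, 0, 1]]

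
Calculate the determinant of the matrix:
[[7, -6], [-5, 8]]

For a 2×2 matrix [[a, b], [c, d]], det = ad - bc
det = (7)(8) - (-6)(-5) = 56 - 30 = 26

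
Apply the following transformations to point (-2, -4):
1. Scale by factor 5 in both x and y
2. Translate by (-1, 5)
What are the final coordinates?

Step 1: Scale (-2, -4) by 5 → (-10, -20)
Step 2: Translate by (-1, 5) → (-11, -15)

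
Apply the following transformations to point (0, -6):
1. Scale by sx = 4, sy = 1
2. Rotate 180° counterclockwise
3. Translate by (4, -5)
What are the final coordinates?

Step 1: Scale → (0, -6)
Step 2: Rotate 180° → (0, 6)
Step 3: Translate → (4, 1)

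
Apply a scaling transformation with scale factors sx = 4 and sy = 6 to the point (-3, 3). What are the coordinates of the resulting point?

Scaling matrix:
[[4, 0], [0, 6]]
Result: (-3 × 4, 3 × 6) = (-12, 18)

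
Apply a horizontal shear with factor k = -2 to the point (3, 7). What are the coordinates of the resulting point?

Shear matrix for horizontal shear with factor k = -2:
[[1, -2], [0, 1]]
Result: (3, 7) → (-11, 7)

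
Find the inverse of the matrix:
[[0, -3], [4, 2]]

For [[a,b],[c,d]], inverse = (1/det)·[[d,-b],[-c,a]]
det = (0)(2) - (-3)(4) = 0 - -12 = 12
Inverse = (1/12)·[[2, 3], [-4, 0]]
= [[1/6, 1/4], [-1/3, 0]]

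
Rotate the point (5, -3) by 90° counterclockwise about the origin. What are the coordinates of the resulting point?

Rotation matrix for 90°: [[cos 90°, -sin 90°], [sin 90°, cos 90°]] = [[0, -1], [1, 0]]
[[0, -1], [1, 0]] × [5, -3]ᵀ = [3, 5]ᵀ
Result: (3, 5)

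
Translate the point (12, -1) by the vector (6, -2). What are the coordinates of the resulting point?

Translation by (6, -2) (homogeneous matrix [[1, 0, 6], [0, 1, -2], [0, 0, 1]]):
x' = 12 + 6 = 18
y' = -1 + -2 = -3
Result: (18, -3)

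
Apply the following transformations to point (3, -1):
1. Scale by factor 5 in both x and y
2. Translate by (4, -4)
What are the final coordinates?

Step 1: Scale (3, -1) by 5 → (15, -5)
Step 2: Translate by (4, -4) → (19, -9)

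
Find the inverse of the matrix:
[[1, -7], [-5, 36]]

For [[a,b],[c,d]], inverse = (1/det)·[[d,-b],[-c,a]]
det = (1)(36) - (-7)(-5) = 36 - 35 = 1
Inverse = [[36, 7], [5, 1]]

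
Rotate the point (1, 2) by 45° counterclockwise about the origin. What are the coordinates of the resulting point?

Rotation matrix for 45°: [[cos 45°, -sin 45°], [sin 45°, cos 45°]] ≈ [[0.707107, -0.707107], [0.707107, 0.707107]]
[[0.707107, -0.707107], [0.707107, 0.707107]] × [1, 2]ᵀ ≈ [-0.7071, 2.1213]ᵀ
Result: (-0.7071, 2.1213)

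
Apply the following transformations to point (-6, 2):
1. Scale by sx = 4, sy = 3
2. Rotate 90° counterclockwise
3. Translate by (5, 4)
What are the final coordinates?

Step 1: Scale → (-24, 6)
Step 2: Rotate 90° → (-6, -24)
Step 3: Translate → (-1, -20)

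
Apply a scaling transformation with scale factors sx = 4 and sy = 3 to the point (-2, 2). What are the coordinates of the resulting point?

Scaling matrix:
[[4, 0], [0, 3]]
Result: (-2 × 4, 2 × 3) = (-8, 6)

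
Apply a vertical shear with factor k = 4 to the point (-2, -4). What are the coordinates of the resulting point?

Shear matrix for vertical shear with factor k = 4:
[[1, 0], [4, 1]]
Result: (-2, -4) → (-2, -12)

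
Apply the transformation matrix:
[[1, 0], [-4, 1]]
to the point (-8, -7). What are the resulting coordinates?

Matrix multiplication:
[[1, 0], [-4, 1]] × [-8, -7]ᵀ
= [(1)(-8) + (0)(-7), (-4)(-8) + (1)(-7)]ᵀ
= [-8, 25]ᵀ
Result: (-8, 25)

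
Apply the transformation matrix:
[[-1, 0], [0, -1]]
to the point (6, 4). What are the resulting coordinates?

Matrix multiplication:
[[-1, 0], [0, -1]] × [6, 4]ᵀ
= [(-1)(6) + (0)(4), (0)(6) + (-1)(4)]ᵀ
= [-6, -4]ᵀ
Result: (-6, -4)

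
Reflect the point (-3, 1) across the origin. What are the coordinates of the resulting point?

Reflection across origin: (-3, 1) → (3, -1)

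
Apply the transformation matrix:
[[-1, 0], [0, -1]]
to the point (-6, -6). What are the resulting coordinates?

Matrix multiplication:
[[-1, 0], [0, -1]] × [-6, -6]ᵀ
= [(-1)(-6) + (0)(-6), (0)(-6) + (-1)(-6)]ᵀ
= [6, 6]ᵀ
Result: (6, 6)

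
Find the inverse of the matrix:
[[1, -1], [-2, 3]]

For [[a,b],[c,d]], inverse = (1/det)·[[d,-b],[-c,a]]
det = (1)(3) - (-1)(-2) = 3 - 2 = 1
Inverse = [[3, 1], [2, 1]]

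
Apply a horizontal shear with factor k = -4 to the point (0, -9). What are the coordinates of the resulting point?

Shear matrix for horizontal shear with factor k = -4:
[[1, -4], [0, 1]]
Result: (0, -9) → (36, -9)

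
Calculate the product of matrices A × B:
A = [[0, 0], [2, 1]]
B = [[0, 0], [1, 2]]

Matrix multiplication:
C[0][0] = 0×0 + 0×1 = 0
C[0][1] = 0×0 + 0×2 = 0
C[1][0] = 2×0 + 1×1 = 1
C[1][1] = 2×0 + 1×2 = 2
Result: [[0, 0], [1, 2]]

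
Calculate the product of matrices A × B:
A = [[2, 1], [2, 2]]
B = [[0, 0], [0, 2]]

Matrix multiplication:
C[0][0] = 2×0 + 1×0 = 0
C[0][1] = 2×0 + 1×2 = 2
C[1][0] = 2×0 + 2×0 = 0
C[1][1] = 2×0 + 2×2 = 4
Result: [[0, 2], [0, 4]]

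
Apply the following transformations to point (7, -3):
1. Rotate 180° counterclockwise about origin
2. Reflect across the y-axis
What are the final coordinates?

Step 1: Rotate 180° → (-7, 3)
Step 2: Reflect across y-axis → (7, 3)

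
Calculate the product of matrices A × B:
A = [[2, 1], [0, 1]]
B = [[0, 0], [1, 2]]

Matrix multiplication:
C[0][0] = 2×0 + 1×1 = 1
C[0][1] = 2×0 + 1×2 = 2
C[1][0] = 0×0 + 1×1 = 1
C[1][1] = 0×0 + 1×2 = 2
Result: [[1, 2], [1, 2]]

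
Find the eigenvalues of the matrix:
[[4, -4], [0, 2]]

Characteristic equation: det(A - λI) = 0
λ² - (trace)λ + (det) = 0
trace = 4 + 2 = 6, det = (4)(2) - (-4)(0) = 8
λ² - (6)λ + (8) = 0
λ = (6 ± √((6)² - 4·(8))) / 2 = (6 ± √4) / 2
Solving: λ = 2, 4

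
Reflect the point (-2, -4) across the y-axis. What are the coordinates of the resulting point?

Reflection across y-axis: (-2, -4) → (2, -4)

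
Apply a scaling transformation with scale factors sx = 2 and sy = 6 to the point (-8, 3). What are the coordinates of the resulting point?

Scaling matrix:
[[2, 0], [0, 6]]
Result: (-8 × 2, 3 × 6) = (-16, 18)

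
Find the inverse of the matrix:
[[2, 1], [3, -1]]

For [[a,b],[c,d]], inverse = (1/det)·[[d,-b],[-c,a]]
det = (2)(-1) - (1)(3) = -2 - 3 = -5
Inverse = (1/-5)·[[-1, -1], [-3, 2]]
= [[1/5, 1/5], [3/5, -2/5]]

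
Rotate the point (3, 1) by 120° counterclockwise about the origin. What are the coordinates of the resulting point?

Rotation matrix for 120°: [[cos 120°, -sin 120°], [sin 120°, cos 120°]] ≈ [[-0.500000, -0.866025], [0.866025, -0.500000]]
[[-0.500000, -0.866025], [0.866025, -0.500000]] × [3, 1]ᵀ ≈ [-2.3660, 2.0981]ᵀ
Result: (-2.3660, 2.0981)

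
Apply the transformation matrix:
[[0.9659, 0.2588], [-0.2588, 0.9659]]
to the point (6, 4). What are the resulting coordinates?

Matrix multiplication:
[[0.9659, 0.2588], [-0.2588, 0.9659]] × [6, 4]ᵀ
= [(0.9659)(6) + (0.2588)(4), (-0.2588)(6) + (0.9659)(4)]ᵀ
= [6.8306, 2.3108]ᵀ
Result: (6.8306, 2.3108)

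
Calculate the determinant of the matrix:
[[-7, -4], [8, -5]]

For a 2×2 matrix [[a, b], [c, d]], det = ad - bc
det = (-7)(-5) - (-4)(8) = 35 - -32 = 67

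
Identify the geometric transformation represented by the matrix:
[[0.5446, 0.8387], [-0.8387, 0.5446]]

This matrix represents: rotation by 303° counterclockwise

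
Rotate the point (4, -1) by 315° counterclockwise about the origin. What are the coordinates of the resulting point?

Rotation matrix for 315°: [[cos 315°, -sin 315°], [sin 315°, cos 315°]] ≈ [[0.707107, 0.707107], [-0.707107, 0.707107]]
[[0.707107, 0.707107], [-0.707107, 0.707107]] × [4, -1]ᵀ ≈ [2.1213, -3.5355]ᵀ
Result: (2.1213, -3.5355)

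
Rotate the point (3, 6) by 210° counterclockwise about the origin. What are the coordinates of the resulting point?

Rotation matrix for 210°: [[cos 210°, -sin 210°], [sin 210°, cos 210°]] ≈ [[-0.866025, 0.500000], [-0.500000, -0.866025]]
[[-0.866025, 0.500000], [-0.500000, -0.866025]] × [3, 6]ᵀ ≈ [0.4019, -6.6962]ᵀ
Result: (0.4019, -6.6962)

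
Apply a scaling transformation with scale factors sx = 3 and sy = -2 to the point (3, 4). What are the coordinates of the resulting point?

Scaling matrix:
[[3, 0], [0, -2]]
Result: (3 × 3, 4 × -2) = (9, -8)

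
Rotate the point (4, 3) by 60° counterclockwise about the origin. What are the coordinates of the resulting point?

Rotation matrix for 60°: [[cos 60°, -sin 60°], [sin 60°, cos 60°]] ≈ [[0.500000, -0.866025], [0.866025, 0.500000]]
[[0.500000, -0.866025], [0.866025, 0.500000]] × [4, 3]ᵀ ≈ [-0.5981, 4.9641]ᵀ
Result: (-0.5981, 4.9641)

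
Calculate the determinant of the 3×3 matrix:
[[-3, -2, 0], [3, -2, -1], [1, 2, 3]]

Expansion along first row:
det = -3·det([[-2,-1],[2,3]]) - -2·det([[3,-1],[1,3]]) + 0·det([[3,-2],[1,2]])
    = -3·(-2·3 - -1·2) - -2·(3·3 - -1·1) + 0·(3·2 - -2·1)
    = -3·-4 - -2·10 + 0·8
    = 12 + 20 + 0 = 32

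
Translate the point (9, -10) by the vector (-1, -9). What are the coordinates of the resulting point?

Translation by (-1, -9) (homogeneous matrix [[1, 0, -1], [0, 1, -9], [0, 0, 1]]):
x' = 9 + -1 = 8
y' = -10 + -9 = -19
Result: (8, -19)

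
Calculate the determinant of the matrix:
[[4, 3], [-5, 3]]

For a 2×2 matrix [[a, b], [c, d]], det = ad - bc
det = (4)(3) - (3)(-5) = 12 - -15 = 27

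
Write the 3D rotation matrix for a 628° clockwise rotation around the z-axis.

Rotation matrix for clockwise 628° around z-axis:
A clockwise rotation by 628° is a counterclockwise rotation by -628°.
cos(-628°) = -0.0349, sin(-628°) = 0.9994
Result: [[-0.0349, -0.9994, 0], [0.9994, -0.0349, 0], [0, 0, 1]]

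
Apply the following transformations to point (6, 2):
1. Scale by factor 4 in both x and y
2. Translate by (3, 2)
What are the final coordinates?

Step 1: Scale (6, 2) by 4 → (24, 8)
Step 2: Translate by (3, 2) → (27, 10)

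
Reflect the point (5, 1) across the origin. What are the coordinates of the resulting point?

Reflection across origin: (5, 1) → (-5, -1)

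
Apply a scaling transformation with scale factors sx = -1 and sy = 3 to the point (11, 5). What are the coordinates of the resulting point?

Scaling matrix:
[[-1, 0], [0, 3]]
Result: (11 × -1, 5 × 3) = (-11, 15)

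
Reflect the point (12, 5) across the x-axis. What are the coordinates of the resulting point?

Reflection across x-axis: (12, 5) → (12, -5)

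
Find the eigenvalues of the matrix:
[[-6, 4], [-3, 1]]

Characteristic equation: det(A - λI) = 0
λ² - (trace)λ + (det) = 0
trace = -6 + 1 = -5, det = (-6)(1) - (4)(-3) = 6
λ² - (-5)λ + (6) = 0
λ = (-5 ± √((-5)² - 4·(6))) / 2 = (-5 ± √1) / 2
Solving: λ = -3, -2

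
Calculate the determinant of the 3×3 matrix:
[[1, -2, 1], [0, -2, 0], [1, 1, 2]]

Expansion along first row:
det = 1·det([[-2,0],[1,2]]) - -2·det([[0,0],[1,2]]) + 1·det([[0,-2],[1,1]])
    = 1·(-2·2 - 0·1) - -2·(0·2 - 0·1) + 1·(0·1 - -2·1)
    = 1·-4 - -2·0 + 1·2
    = -4 + 0 + 2 = -2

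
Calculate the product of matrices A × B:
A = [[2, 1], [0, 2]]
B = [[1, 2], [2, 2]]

Matrix multiplication:
C[0][0] = 2×1 + 1×2 = 4
C[0][1] = 2×2 + 1×2 = 6
C[1][0] = 0×1 + 2×2 = 4
C[1][1] = 0×2 + 2×2 = 4
Result: [[4, 6], [4, 4]]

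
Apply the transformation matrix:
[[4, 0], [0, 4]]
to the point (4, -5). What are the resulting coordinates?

Matrix multiplication:
[[4, 0], [0, 4]] × [4, -5]ᵀ
= [(4)(4) + (0)(-5), (0)(4) + (4)(-5)]ᵀ
= [16, -20]ᵀ
Result: (16, -20)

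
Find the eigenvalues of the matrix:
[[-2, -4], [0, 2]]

Characteristic equation: det(A - λI) = 0
λ² - (trace)λ + (det) = 0
trace = -2 + 2 = 0, det = (-2)(2) - (-4)(0) = -4
λ² - (0)λ + (-4) = 0
λ = (0 ± √((0)² - 4·(-4))) / 2 = (0 ± √16) / 2
Solving: λ = -2, 2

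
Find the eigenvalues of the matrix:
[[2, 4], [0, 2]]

Characteristic equation: det(A - λI) = 0
λ² - (trace)λ + (det) = 0
trace = 2 + 2 = 4, det = (2)(2) - (4)(0) = 4
λ² - (4)λ + (4) = 0
λ = (4 ± √((4)² - 4·(4))) / 2 = (4 ± √0) / 2
Solving: λ = 2, 2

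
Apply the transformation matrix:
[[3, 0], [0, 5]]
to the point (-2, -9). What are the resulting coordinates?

Matrix multiplication:
[[3, 0], [0, 5]] × [-2, -9]ᵀ
= [(3)(-2) + (0)(-9), (0)(-2) + (5)(-9)]ᵀ
= [-6, -45]ᵀ
Result: (-6, -45)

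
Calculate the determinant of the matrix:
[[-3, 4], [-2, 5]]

For a 2×2 matrix [[a, b], [c, d]], det = ad - bc
det = (-3)(5) - (4)(-2) = -15 - -8 = -7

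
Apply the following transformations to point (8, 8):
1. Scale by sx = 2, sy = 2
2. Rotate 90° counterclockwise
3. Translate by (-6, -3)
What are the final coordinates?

Step 1: Scale → (16, 16)
Step 2: Rotate 90° → (-16, 16)
Step 3: Translate → (-22, 13)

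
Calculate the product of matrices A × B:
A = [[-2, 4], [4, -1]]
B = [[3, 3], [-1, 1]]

Matrix multiplication:
C[0][0] = -2×3 + 4×-1 = -10
C[0][1] = -2×3 + 4×1 = -2
C[1][0] = 4×3 + -1×-1 = 13
C[1][1] = 4×3 + -1×1 = 11
Result: [[-10, -2], [13, 11]]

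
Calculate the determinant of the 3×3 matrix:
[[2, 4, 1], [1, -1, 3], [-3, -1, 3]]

Expansion along first row:
det = 2·det([[-1,3],[-1,3]]) - 4·det([[1,3],[-3,3]]) + 1·det([[1,-1],[-3,-1]])
    = 2·(-1·3 - 3·-1) - 4·(1·3 - 3·-3) + 1·(1·-1 - -1·-3)
    = 2·0 - 4·12 + 1·-4
    = 0 + -48 + -4 = -52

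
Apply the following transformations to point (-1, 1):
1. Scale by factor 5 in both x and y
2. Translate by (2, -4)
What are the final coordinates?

Step 1: Scale (-1, 1) by 5 → (-5, 5)
Step 2: Translate by (2, -4) → (-3, 1)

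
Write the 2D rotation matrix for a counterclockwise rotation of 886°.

Rotation matrix formula: [[cos θ, -sin θ], [sin θ, cos θ]]
For θ = 886°:
cos(886°) = -0.9703
sin(886°) = 0.2419
Result: [[-0.9703, -0.2419], [0.2419, -0.9703]]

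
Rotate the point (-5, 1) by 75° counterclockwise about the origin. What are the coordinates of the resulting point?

Rotation matrix for 75°: [[cos 75°, -sin 75°], [sin 75°, cos 75°]] ≈ [[0.258819, -0.965926], [0.965926, 0.258819]]
[[0.258819, -0.965926], [0.965926, 0.258819]] × [-5, 1]ᵀ ≈ [-2.2600, -4.5708]ᵀ
Result: (-2.2600, -4.5708)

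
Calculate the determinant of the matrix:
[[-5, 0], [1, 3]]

For a 2×2 matrix [[a, b], [c, d]], det = ad - bc
det = (-5)(3) - (0)(1) = -15 - 0 = -15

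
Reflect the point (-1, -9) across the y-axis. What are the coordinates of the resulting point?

Reflection across y-axis: (-1, -9) → (1, -9)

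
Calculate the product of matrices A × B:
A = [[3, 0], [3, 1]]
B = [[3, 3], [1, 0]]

Matrix multiplication:
C[0][0] = 3×3 + 0×1 = 9
C[0][1] = 3×3 + 0×0 = 9
C[1][0] = 3×3 + 1×1 = 10
C[1][1] = 3×3 + 1×0 = 9
Result: [[9, 9], [10, 9]]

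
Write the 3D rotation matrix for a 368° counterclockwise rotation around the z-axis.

Rotation matrix for counterclockwise 368° around z-axis:
cos(368°) = 0.9903, sin(368°) = 0.1392
Result: [[0.9903, -0.1392, 0], [0.1392, 0.9903, 0], [0, 0, 1]]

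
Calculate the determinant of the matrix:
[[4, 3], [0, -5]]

For a 2×2 matrix [[a, b], [c, d]], det = ad - bc
det = (4)(-5) - (3)(0) = -20 - 0 = -20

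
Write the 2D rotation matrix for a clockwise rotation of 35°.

Rotation matrix formula: [[cos θ, -sin θ], [sin θ, cos θ]]
A clockwise rotation by 35° is equivalent to a counterclockwise rotation by -35°.
For θ = -35°:
cos(-35°) = 0.8192
sin(-35°) = -0.5736
Result: [[0.8192, 0.5736], [-0.5736, 0.8192]]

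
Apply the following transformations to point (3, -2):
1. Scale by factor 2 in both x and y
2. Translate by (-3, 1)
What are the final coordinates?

Step 1: Scale (3, -2) by 2 → (6, -4)
Step 2: Translate by (-3, 1) → (3, -3)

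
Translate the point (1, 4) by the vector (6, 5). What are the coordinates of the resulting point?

Translation by (6, 5) (homogeneous matrix [[1, 0, 6], [0, 1, 5], [0, 0, 1]]):
x' = 1 + 6 = 7
y' = 4 + 5 = 9
Result: (7, 9)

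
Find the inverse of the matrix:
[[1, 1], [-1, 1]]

For [[a,b],[c,d]], inverse = (1/det)·[[d,-b],[-c,a]]
det = (1)(1) - (1)(-1) = 1 - -1 = 2
Inverse = (1/2)·[[1, -1], [1, 1]]
= [[1/2, -1/2], [1/2, 1/2]]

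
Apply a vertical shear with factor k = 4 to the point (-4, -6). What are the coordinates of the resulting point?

Shear matrix for vertical shear with factor k = 4:
[[1, 0], [4, 1]]
Result: (-4, -6) → (-4, -22)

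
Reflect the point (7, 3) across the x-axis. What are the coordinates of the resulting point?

Reflection across x-axis: (7, 3) → (7, -3)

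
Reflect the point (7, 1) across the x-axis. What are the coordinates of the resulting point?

Reflection across x-axis: (7, 1) → (7, -1)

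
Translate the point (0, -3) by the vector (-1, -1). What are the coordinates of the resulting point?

Translation by (-1, -1) (homogeneous matrix [[1, 0, -1], [0, 1, -1], [0, 0, 1]]):
x' = 0 + -1 = -1
y' = -3 + -1 = -4
Result: (-1, -4)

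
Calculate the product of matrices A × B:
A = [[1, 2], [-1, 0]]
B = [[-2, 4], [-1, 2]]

Matrix multiplication:
C[0][0] = 1×-2 + 2×-1 = -4
C[0][1] = 1×4 + 2×2 = 8
C[1][0] = -1×-2 + 0×-1 = 2
C[1][1] = -1×4 + 0×2 = -4
Result: [[-4, 8], [2, -4]]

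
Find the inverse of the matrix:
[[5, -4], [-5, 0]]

For [[a,b],[c,d]], inverse = (1/det)·[[d,-b],[-c,a]]
det = (5)(0) - (-4)(-5) = 0 - 20 = -20
Inverse = (1/-20)·[[0, 4], [5, 5]]
= [[0, -1/5], [-1/4, -1/4]]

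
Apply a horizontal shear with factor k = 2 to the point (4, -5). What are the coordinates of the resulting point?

Shear matrix for horizontal shear with factor k = 2:
[[1, 2], [0, 1]]
Result: (4, -5) → (-6, -5)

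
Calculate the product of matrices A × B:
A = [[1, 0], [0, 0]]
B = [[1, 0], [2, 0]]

Matrix multiplication:
C[0][0] = 1×1 + 0×2 = 1
C[0][1] = 1×0 + 0×0 = 0
C[1][0] = 0×1 + 0×2 = 0
C[1][1] = 0×0 + 0×0 = 0
Result: [[1, 0], [0, 0]]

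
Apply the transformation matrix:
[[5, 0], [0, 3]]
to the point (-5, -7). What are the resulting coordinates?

Matrix multiplication:
[[5, 0], [0, 3]] × [-5, -7]ᵀ
= [(5)(-5) + (0)(-7), (0)(-5) + (3)(-7)]ᵀ
= [-25, -21]ᵀ
Result: (-25, -21)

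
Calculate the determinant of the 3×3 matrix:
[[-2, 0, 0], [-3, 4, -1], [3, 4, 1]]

Expansion along first row:
det = -2·det([[4,-1],[4,1]]) - 0·det([[-3,-1],[3,1]]) + 0·det([[-3,4],[3,4]])
    = -2·(4·1 - -1·4) - 0·(-3·1 - -1·3) + 0·(-3·4 - 4·3)
    = -2·8 - 0·0 + 0·-24
    = -16 + 0 + 0 = -16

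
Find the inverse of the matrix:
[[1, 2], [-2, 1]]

For [[a,b],[c,d]], inverse = (1/det)·[[d,-b],[-c,a]]
det = (1)(1) - (2)(-2) = 1 - -4 = 5
Inverse = (1/5)·[[1, -2], [2, 1]]
= [[1/5, -2/5], [2/5, 1/5]]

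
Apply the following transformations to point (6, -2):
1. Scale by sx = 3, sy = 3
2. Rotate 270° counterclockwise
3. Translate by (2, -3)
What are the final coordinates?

Step 1: Scale → (18, -6)
Step 2: Rotate 270° → (-6, -18)
Step 3: Translate → (-4, -21)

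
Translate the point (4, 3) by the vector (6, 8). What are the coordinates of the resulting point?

Translation by (6, 8) (homogeneous matrix [[1, 0, 6], [0, 1, 8], [0, 0, 1]]):
x' = 4 + 6 = 10
y' = 3 + 8 = 11
Result: (10, 11)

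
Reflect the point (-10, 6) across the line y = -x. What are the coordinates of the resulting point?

Reflection across line y = -x: (-10, 6) → (-6, 10)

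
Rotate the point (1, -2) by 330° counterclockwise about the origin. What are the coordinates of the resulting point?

Rotation matrix for 330°: [[cos 330°, -sin 330°], [sin 330°, cos 330°]] ≈ [[0.866025, 0.500000], [-0.500000, 0.866025]]
[[0.866025, 0.500000], [-0.500000, 0.866025]] × [1, -2]ᵀ ≈ [-0.1340, -2.2321]ᵀ
Result: (-0.1340, -2.2321)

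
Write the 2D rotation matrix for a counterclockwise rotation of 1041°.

Rotation matrix formula: [[cos θ, -sin θ], [sin θ, cos θ]]
For θ = 1041°:
cos(1041°) = 0.7771
sin(1041°) = -0.6293
Result: [[0.7771, 0.6293], [-0.6293, 0.7771]]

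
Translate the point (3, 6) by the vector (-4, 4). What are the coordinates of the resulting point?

Translation by (-4, 4) (homogeneous matrix [[1, 0, -4], [0, 1, 4], [0, 0, 1]]):
x' = 3 + -4 = -1
y' = 6 + 4 = 10
Result: (-1, 10)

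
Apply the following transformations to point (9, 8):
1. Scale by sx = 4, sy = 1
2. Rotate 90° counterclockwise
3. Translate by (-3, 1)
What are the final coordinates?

Step 1: Scale → (36, 8)
Step 2: Rotate 90° → (-8, 36)
Step 3: Translate → (-11, 37)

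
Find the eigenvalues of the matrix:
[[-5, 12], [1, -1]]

Characteristic equation: det(A - λI) = 0
λ² - (trace)λ + (det) = 0
trace = -5 + -1 = -6, det = (-5)(-1) - (12)(1) = -7
λ² - (-6)λ + (-7) = 0
λ = (-6 ± √((-6)² - 4·(-7))) / 2 = (-6 ± √64) / 2
Solving: λ = -7, 1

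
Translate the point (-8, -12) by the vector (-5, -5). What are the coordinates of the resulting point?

Translation by (-5, -5) (homogeneous matrix [[1, 0, -5], [0, 1, -5], [0, 0, 1]]):
x' = -8 + -5 = -13
y' = -12 + -5 = -17
Result: (-13, -17)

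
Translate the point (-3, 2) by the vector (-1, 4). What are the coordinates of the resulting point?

Translation by (-1, 4) (homogeneous matrix [[1, 0, -1], [0, 1, 4], [0, 0, 1]]):
x' = -3 + -1 = -4
y' = 2 + 4 = 6
Result: (-4, 6)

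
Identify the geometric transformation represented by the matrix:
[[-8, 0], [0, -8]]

This matrix represents: uniform scaling by factor -8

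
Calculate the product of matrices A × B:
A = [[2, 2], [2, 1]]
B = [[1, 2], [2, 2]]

Matrix multiplication:
C[0][0] = 2×1 + 2×2 = 6
C[0][1] = 2×2 + 2×2 = 8
C[1][0] = 2×1 + 1×2 = 4
C[1][1] = 2×2 + 1×2 = 6
Result: [[6, 8], [4, 6]]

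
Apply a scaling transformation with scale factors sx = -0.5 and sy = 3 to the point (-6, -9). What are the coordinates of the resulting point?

Scaling matrix:
[[-0.50, 0], [0, 3]]
Result: (-6 × -0.5, -9 × 3) = (3, -27)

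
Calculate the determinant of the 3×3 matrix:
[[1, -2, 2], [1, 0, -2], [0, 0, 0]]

Expansion along first row:
det = 1·det([[0,-2],[0,0]]) - -2·det([[1,-2],[0,0]]) + 2·det([[1,0],[0,0]])
    = 1·(0·0 - -2·0) - -2·(1·0 - -2·0) + 2·(1·0 - 0·0)
    = 1·0 - -2·0 + 2·0
    = 0 + 0 + 0 = 0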